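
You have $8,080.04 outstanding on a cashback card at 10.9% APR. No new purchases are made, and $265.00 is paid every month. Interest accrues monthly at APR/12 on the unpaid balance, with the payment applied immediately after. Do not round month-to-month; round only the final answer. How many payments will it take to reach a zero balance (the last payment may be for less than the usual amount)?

Monthly rate r = 10.9%/12 = 0.908333% = 0.00908333.
Recurrence: B ← B·(1+r) − $265.00.
Month 1: interest $73.39; balance after payment $7,888.43.
Month 2: interest $71.65; balance after payment $7,695.09.
Closed form: n = −ln(1 − rB₀/P)/ln(1+r) = −ln(0.72304)/ln(1.00908) ≈ 35.863, so the balance reaches zero during payment 36.

36 payments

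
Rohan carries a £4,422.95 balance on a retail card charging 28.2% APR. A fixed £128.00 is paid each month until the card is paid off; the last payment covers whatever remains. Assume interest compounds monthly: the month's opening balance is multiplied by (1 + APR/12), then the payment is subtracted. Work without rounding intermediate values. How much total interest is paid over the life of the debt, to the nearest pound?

£4,788

Monthly rate r = 28.2%/12 = 2.35% = 0.0235.
Payoff takes n = ⌈−ln(1 − rB₀/P)/ln(1+r)⌉ = ⌈71.958⌉ = 72 payments; the last is £122.69.
Total paid = 71·£128.00 + £122.69 = £9,210.69.
Total interest = total paid − principal = £9,210.69 − £4,422.95 = £4,787.74.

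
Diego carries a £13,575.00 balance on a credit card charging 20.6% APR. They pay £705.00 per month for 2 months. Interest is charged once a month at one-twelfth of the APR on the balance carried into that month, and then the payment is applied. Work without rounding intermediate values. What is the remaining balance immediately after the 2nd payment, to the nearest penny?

Monthly rate r = 20.6%/12 = 1.71667% = 0.0171667.
Each month: B ← B·(1+r) − £705.00.
Month 1: interest £233.04; balance after payment £13,103.04.
Month 2: interest £224.94; balance after payment £12,622.97.

£12,622.97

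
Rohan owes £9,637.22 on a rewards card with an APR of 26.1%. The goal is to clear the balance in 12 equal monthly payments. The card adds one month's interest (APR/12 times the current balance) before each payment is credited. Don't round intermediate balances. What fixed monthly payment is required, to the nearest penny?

£921.11

Monthly rate r = 26.1%/12 = 2.175% = 0.02175.
Level-payment amortization: P = B₀·r / (1 − (1+r)^(−n)) = 9637.22·0.02175 / (1 − 1.02175^(−12)).
Denominator 1 − (1+r)^(−12) = 0.22756091.
P = 209.61 / 0.22756091 ≈ 921.11.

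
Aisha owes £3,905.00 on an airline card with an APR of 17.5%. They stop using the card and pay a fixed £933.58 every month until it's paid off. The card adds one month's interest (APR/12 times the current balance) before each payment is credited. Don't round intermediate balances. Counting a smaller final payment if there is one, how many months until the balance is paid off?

Monthly rate r = 17.5%/12 = 1.45833% = 0.0145833.
Recurrence: B ← B·(1+r) − £933.58.
Month 1: interest £56.95; balance after payment £3,028.37.
Month 2: interest £44.16; balance after payment £2,138.95.
Month 3: interest £31.19; balance after payment £1,236.56.
Month 4: interest £18.03; balance after payment £321.02.
Month 5: interest £4.68; balance after payment £0.00.

5 months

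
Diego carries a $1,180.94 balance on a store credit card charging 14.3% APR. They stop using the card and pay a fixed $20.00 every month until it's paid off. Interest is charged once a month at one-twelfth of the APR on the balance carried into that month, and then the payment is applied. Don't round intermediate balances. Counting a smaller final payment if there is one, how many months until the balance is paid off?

Monthly rate r = 14.3%/12 = 1.19167% = 0.0119167.
Recurrence: B ← B·(1+r) − $20.00.
Month 1: interest $14.07; balance after payment $1,175.01.
Month 2: interest $14.00; balance after payment $1,169.02.
Closed form: n = −ln(1 − rB₀/P)/ln(1+r) = −ln(0.29636)/ln(1.01192) ≈ 102.665, so the balance reaches zero during payment 103.

103 months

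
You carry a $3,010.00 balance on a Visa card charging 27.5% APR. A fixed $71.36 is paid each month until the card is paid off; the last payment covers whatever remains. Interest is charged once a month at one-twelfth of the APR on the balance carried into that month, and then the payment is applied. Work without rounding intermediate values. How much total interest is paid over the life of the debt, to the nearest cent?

Monthly rate r = 27.5%/12 = 2.29167% = 0.0229167.
Payoff takes n = ⌈−ln(1 − rB₀/P)/ln(1+r)⌉ = ⌈150.070⌉ = 151 payments; the last is $5.04.
Total paid = 150·$71.36 + $5.04 = $10,709.04.
Total interest = total paid − principal = $10,709.04 − $3,010.00 = $7,699.04.

$7,699.04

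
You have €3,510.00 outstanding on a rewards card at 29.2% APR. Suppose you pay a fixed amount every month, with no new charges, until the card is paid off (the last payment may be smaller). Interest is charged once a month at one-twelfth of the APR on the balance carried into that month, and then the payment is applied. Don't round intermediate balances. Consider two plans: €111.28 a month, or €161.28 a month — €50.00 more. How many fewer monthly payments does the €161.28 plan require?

Monthly rate r = 29.2%/12 = 2.43333% = 0.0243333.
At €111.28/mo: n = ⌈−ln(1 − rB₀/P)/ln(1+r)⌉ = 61 payments (last €76.41); total interest = total paid − €3,510.00 = €3,243.21.
At €161.28/mo: 32 payments (last €59.61); total interest €1,549.29.
Payments saved = 61 − 32 = 29.

29 fewer payments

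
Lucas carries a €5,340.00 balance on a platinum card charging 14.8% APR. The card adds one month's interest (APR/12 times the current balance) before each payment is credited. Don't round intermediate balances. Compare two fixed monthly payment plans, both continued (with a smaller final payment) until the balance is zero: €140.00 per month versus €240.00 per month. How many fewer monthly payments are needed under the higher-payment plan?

25 fewer payments

Monthly rate r = 14.8%/12 = 1.23333% = 0.0123333.
At €140.00/mo: n = ⌈−ln(1 − rB₀/P)/ln(1+r)⌉ = 52 payments (last €120.42); total interest = total paid − €5,340.00 = €1,920.42.
At €240.00/mo: 27 payments (last €40.81); total interest €940.81.
Payments saved = 52 − 27 = 25.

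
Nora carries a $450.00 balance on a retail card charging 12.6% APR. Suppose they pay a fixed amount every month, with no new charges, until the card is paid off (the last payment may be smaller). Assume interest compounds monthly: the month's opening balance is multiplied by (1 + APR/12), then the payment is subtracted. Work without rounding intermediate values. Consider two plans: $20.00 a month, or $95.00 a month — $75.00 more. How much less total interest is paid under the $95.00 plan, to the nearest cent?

$52.02

Monthly rate r = 12.6%/12 = 1.05% = 0.0105.
At $20.00/mo: n = ⌈−ln(1 − rB₀/P)/ln(1+r)⌉ = 26 payments (last $16.07); total interest = total paid − $450.00 = $66.07.
At $95.00/mo: 5 payments (last $84.05); total interest $14.05.
Interest saved = $66.07 − $14.05 = $52.02.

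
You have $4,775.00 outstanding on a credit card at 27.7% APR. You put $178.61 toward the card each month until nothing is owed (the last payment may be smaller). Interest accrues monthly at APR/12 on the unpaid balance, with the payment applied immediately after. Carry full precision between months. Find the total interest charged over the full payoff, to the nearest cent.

$2,738.81

Monthly rate r = 27.7%/12 = 2.30833% = 0.0230833.
Payoff takes n = ⌈−ln(1 − rB₀/P)/ln(1+r)⌉ = ⌈42.068⌉ = 43 payments; the last is $12.19.
Total paid = 42·$178.61 + $12.19 = $7,513.81.
Total interest = total paid − principal = $7,513.81 − $4,775.00 = $2,738.81.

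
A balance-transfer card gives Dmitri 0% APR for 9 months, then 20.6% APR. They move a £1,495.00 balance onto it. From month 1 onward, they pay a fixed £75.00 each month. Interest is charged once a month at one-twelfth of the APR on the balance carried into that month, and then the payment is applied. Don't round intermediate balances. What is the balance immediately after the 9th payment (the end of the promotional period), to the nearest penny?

£820.00

Promo months 1–9 at r₀ = 0%/12 = 0; months 10+ at r₁ = 20.6%/12 = 0.0171667.
After month 9 (no interest yet): B = £1,495.00 − 9·£75.00 = £820.00.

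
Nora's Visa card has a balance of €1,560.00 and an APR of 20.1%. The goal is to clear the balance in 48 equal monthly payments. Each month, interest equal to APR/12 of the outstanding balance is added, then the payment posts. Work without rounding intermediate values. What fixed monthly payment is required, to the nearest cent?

€47.55

Monthly rate r = 20.1%/12 = 1.675% = 0.01675.
Level-payment amortization: P = B₀·r / (1 − (1+r)^(−n)) = 1560.00·0.01675 / (1 − 1.01675^(−48)).
Denominator 1 − (1+r)^(−48) = 0.549474572.
P = 26.13 / 0.549474572 ≈ 47.55.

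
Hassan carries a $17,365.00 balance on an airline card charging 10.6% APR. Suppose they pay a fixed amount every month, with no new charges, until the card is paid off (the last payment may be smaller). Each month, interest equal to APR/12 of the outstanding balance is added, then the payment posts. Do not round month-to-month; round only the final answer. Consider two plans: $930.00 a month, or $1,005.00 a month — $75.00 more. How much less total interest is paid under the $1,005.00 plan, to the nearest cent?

Monthly rate r = 10.6%/12 = 0.883333% = 0.00883333.
At $930.00/mo: n = ⌈−ln(1 − rB₀/P)/ln(1+r)⌉ = 21 payments (last $461.70); total interest = total paid − $17,365.00 = $1,696.70.
At $1,005.00/mo: 19 payments (last $836.34); total interest $1,561.34.
Interest saved = $1,696.70 − $1,561.34 = $135.36.

$135.36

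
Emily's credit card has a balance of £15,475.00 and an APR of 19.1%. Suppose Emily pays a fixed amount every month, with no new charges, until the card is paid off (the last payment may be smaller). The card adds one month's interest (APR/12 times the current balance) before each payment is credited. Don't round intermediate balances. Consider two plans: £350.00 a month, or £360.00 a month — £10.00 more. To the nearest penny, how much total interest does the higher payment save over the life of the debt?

£686.43

Monthly rate r = 19.1%/12 = 1.59167% = 0.0159167.
At £350.00/mo: n = ⌈−ln(1 − rB₀/P)/ln(1+r)⌉ = 78 payments (last £13.39); total interest = total paid − £15,475.00 = £11,488.39.
At £360.00/mo: 73 payments (last £356.96); total interest £10,801.96.
Interest saved = £11,488.39 − £10,801.96 = £686.43.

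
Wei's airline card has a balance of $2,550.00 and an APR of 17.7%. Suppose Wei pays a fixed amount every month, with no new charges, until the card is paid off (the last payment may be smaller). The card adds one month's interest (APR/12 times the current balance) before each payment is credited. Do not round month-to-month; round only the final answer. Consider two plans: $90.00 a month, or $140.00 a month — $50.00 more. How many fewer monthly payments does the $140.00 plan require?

15 fewer payments

Monthly rate r = 17.7%/12 = 1.475% = 0.01475.
At $90.00/mo: n = ⌈−ln(1 − rB₀/P)/ln(1+r)⌉ = 37 payments (last $86.20); total interest = total paid − $2,550.00 = $776.20.
At $140.00/mo: 22 payments (last $51.77); total interest $441.77.
Payments saved = 37 − 22 = 15.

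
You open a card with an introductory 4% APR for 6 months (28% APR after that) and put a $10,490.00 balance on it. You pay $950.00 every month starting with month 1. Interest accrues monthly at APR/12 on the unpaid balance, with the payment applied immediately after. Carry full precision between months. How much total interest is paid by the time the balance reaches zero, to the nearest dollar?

$556

Promo months 1–6 at r₀ = 4%/12 = 0.00333333; months 7+ at r₁ = 28%/12 = 0.0233333.
After month 6: iterate B ← B·(1+r₀) − $950.00 for 6 months → $4,953.84.
Then at r₁ with $950.00/mo: n₂ = −ln(1 − r₁·B/P)/ln(1+r₁) ≈ 5.62 → 6 more payments.
Total paid = 11·$950.00 + $596.09 = $11,046.09; interest = $11,046.09 − $10,490.00 = $556.09.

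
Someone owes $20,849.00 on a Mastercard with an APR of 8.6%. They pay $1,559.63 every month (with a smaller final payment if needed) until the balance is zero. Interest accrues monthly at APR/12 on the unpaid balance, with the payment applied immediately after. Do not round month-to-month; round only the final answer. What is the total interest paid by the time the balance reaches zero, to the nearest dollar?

Monthly rate r = 8.6%/12 = 0.716667% = 0.00716667.
Payoff takes n = ⌈−ln(1 − rB₀/P)/ln(1+r)⌉ = ⌈14.103⌉ = 15 payments; the last is $160.59.
Total paid = 14·$1,559.63 + $160.59 = $21,995.41.
Total interest = total paid − principal = $21,995.41 − $20,849.00 = $1,146.41.

$1,146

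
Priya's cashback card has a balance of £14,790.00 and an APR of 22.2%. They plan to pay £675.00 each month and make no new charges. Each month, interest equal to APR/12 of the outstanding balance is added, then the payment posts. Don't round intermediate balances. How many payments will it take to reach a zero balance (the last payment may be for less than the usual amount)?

29 months

Monthly rate r = 22.2%/12 = 1.85% = 0.0185.
Recurrence: B ← B·(1+r) − £675.00.
Month 1: interest £273.62; balance after payment £14,388.61.
Month 2: interest £266.19; balance after payment £13,979.80.
Closed form: n = −ln(1 − rB₀/P)/ln(1+r) = −ln(0.59464)/ln(1.0185) ≈ 28.356, so the balance reaches zero during payment 29.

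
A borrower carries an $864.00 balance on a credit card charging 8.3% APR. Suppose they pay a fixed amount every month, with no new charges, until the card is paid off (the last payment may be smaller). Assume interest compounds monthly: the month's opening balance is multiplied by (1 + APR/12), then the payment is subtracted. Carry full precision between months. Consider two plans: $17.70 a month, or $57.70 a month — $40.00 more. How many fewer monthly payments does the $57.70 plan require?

Monthly rate r = 8.3%/12 = 0.691667% = 0.00691667.
At $17.70/mo: n = ⌈−ln(1 − rB₀/P)/ln(1+r)⌉ = 60 payments (last $13.49); total interest = total paid − $864.00 = $193.79.
At $57.70/mo: 16 payments (last $49.77); total interest $51.27.
Payments saved = 60 − 16 = 44.

44 fewer payments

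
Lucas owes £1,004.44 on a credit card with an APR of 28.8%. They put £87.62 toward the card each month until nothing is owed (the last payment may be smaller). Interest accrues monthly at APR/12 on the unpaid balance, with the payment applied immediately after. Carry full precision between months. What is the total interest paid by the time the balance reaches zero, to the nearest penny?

£184.54

Monthly rate r = 28.8%/12 = 2.4% = 0.024.
Payoff takes n = ⌈−ln(1 − rB₀/P)/ln(1+r)⌉ = ⌈13.567⌉ = 14 payments; the last is £49.92.
Total paid = 13·£87.62 + £49.92 = £1,188.98.
Total interest = total paid − principal = £1,188.98 − £1,004.44 = £184.54.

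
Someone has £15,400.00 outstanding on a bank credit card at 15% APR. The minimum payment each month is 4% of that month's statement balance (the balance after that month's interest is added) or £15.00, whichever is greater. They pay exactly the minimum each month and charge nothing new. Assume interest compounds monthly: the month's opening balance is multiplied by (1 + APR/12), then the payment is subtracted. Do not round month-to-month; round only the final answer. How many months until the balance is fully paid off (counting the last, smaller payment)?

161 months

Monthly rate r = 15%/12 = 1.25% = 0.0125.
While 4% of the post-interest balance exceeds £15.00, each month B ← (B·(1+r))·(1 − 0.04), i.e. B shrinks by the factor (1+r)·0.96 = 0.972.
This holds for months 1–132. Entering month 133 the balance is £362.63; 4% of the post-interest balance is now below £15.00, so the flat £15.00 minimum applies from here.
From month 133 a fixed £15.00 at rate r clears £362.63 in 29 more payments. Total: 132 + 29 = 161 months.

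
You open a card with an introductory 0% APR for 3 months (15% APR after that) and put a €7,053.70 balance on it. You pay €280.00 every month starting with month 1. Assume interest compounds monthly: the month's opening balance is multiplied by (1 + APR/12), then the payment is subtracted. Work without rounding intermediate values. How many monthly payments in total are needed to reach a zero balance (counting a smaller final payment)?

30 payments

Promo months 1–3 at r₀ = 0%/12 = 0; months 4+ at r₁ = 15%/12 = 0.0125.
After month 3 (no interest yet): B = €7,053.70 − 3·€280.00 = €6,213.70.
Then at r₁ with €280.00/mo: n₂ = −ln(1 − r₁·B/P)/ln(1+r₁) ≈ 26.15 → 27 more payments.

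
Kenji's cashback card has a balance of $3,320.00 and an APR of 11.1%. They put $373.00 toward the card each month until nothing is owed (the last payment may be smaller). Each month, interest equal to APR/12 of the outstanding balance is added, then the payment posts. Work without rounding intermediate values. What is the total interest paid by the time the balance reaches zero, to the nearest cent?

$161.05

Monthly rate r = 11.1%/12 = 0.925% = 0.00925.
Payoff takes n = ⌈−ln(1 − rB₀/P)/ln(1+r)⌉ = ⌈9.332⌉ = 10 payments; the last is $124.05.
Total paid = 9·$373.00 + $124.05 = $3,481.05.
Total interest = total paid − principal = $3,481.05 − $3,320.00 = $161.05.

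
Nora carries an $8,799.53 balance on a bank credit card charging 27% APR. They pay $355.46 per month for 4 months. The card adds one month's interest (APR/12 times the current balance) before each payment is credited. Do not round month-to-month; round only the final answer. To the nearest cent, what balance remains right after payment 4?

Monthly rate r = 27%/12 = 2.25% = 0.0225.
Each month: B ← B·(1+r) − $355.46.
Month 1: interest $197.99; balance after payment $8,642.06.
Month 2: interest $194.45; balance after payment $8,481.05.
Month 3: interest $190.82; balance after payment $8,316.41.
Month 4: interest $187.12; balance after payment $8,148.07.

$8,148.07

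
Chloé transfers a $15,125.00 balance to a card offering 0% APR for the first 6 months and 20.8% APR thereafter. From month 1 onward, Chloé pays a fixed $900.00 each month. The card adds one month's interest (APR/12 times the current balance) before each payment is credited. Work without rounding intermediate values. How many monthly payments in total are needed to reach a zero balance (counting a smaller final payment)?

19 payments

Promo months 1–6 at r₀ = 0%/12 = 0; months 7+ at r₁ = 20.8%/12 = 0.0173333.
After month 6 (no interest yet): B = $15,125.00 − 6·$900.00 = $9,725.00.
Then at r₁ with $900.00/mo: n₂ = −ln(1 − r₁·B/P)/ln(1+r₁) ≈ 12.07 → 13 more payments.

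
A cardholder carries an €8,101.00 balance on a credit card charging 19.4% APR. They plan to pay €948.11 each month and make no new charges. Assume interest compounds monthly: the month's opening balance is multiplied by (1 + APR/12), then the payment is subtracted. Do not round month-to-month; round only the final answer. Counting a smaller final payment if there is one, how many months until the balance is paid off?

10 payments

Monthly rate r = 19.4%/12 = 1.61667% = 0.0161667.
Recurrence: B ← B·(1+r) − €948.11.
Month 1: interest €130.97; balance after payment €7,283.86.
Month 2: interest €117.76; balance after payment €6,453.50.
Closed form: n = −ln(1 − rB₀/P)/ln(1+r) = −ln(0.86187)/ln(1.01617) ≈ 9.269, so the balance reaches zero during payment 10.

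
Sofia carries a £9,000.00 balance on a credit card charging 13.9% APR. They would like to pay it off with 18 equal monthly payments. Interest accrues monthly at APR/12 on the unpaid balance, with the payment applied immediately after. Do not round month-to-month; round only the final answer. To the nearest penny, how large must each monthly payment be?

Monthly rate r = 13.9%/12 = 1.15833% = 0.0115833.
Level-payment amortization: P = B₀·r / (1 − (1+r)^(−n)) = 9000.00·0.0115833 / (1 − 1.01158^(−18)).
Denominator 1 − (1+r)^(−18) = 0.187225587.
P = 104.25 / 0.187225587 ≈ 556.81.

£556.81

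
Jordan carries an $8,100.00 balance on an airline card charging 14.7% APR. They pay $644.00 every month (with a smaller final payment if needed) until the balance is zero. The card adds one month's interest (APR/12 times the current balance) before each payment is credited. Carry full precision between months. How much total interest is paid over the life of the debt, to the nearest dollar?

$751

Monthly rate r = 14.7%/12 = 1.225% = 0.01225.
Payoff takes n = ⌈−ln(1 − rB₀/P)/ln(1+r)⌉ = ⌈13.743⌉ = 14 payments; the last is $479.08.
Total paid = 13·$644.00 + $479.08 = $8,851.08.
Total interest = total paid − principal = $8,851.08 − $8,100.00 = $751.08.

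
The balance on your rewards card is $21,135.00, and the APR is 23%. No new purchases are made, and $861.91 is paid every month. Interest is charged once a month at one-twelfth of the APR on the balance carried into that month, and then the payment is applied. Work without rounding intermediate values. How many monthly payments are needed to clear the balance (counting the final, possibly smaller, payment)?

34 payments

Monthly rate r = 23%/12 = 1.91667% = 0.0191667.
Recurrence: B ← B·(1+r) − $861.91.
Month 1: interest $405.09; balance after payment $20,678.18.
Month 2: interest $396.33; balance after payment $20,212.60.
Closed form: n = −ln(1 − rB₀/P)/ln(1+r) = −ln(0.53001)/ln(1.01917) ≈ 33.439, so the balance reaches zero during payment 34.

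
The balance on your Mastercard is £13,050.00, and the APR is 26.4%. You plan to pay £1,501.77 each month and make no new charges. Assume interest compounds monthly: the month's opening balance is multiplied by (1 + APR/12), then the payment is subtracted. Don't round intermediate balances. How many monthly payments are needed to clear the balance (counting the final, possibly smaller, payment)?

10 months

Monthly rate r = 26.4%/12 = 2.2% = 0.022.
Recurrence: B ← B·(1+r) − £1,501.77.
Month 1: interest £287.10; balance after payment £11,835.33.
Month 2: interest £260.38; balance after payment £10,593.94.
Closed form: n = −ln(1 − rB₀/P)/ln(1+r) = −ln(0.80883)/ln(1.022) ≈ 9.750, so the balance reaches zero during payment 10.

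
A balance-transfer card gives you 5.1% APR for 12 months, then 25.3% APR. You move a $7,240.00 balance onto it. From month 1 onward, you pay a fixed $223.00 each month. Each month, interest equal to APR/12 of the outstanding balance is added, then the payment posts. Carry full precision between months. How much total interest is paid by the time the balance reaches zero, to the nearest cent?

Promo months 1–12 at r₀ = 5.1%/12 = 0.00425; months 13+ at r₁ = 25.3%/12 = 0.0210833.
After month 12: iterate B ← B·(1+r₀) − $223.00 for 12 months → $4,878.55.
Then at r₁ with $223.00/mo: n₂ = −ln(1 − r₁·B/P)/ln(1+r₁) ≈ 29.64 → 30 more payments.
Total paid = 41·$223.00 + $143.98 = $9,286.98; interest = $9,286.98 − $7,240.00 = $2,046.98.

$2,046.98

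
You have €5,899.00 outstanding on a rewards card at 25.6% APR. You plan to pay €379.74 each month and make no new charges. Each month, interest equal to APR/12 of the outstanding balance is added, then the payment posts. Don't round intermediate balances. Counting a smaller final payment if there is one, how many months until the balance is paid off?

Monthly rate r = 25.6%/12 = 2.13333% = 0.0213333.
Recurrence: B ← B·(1+r) − €379.74.
Month 1: interest €125.85; balance after payment €5,645.11.
Month 2: interest €120.43; balance after payment €5,385.79.
Closed form: n = −ln(1 − rB₀/P)/ln(1+r) = −ln(0.6686)/ln(1.02133) ≈ 19.071, so the balance reaches zero during payment 20.

20 payments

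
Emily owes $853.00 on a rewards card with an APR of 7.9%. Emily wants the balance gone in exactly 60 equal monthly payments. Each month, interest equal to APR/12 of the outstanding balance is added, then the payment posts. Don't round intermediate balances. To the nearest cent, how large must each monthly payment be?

$17.25

Monthly rate r = 7.9%/12 = 0.658333% = 0.00658333.
Level-payment amortization: P = B₀·r / (1 − (1+r)^(−n)) = 853.00·0.00658333 / (1 − 1.00658^(−60)).
Denominator 1 − (1+r)^(−60) = 0.325447297.
P = 5.61558 / 0.325447297 ≈ 17.25.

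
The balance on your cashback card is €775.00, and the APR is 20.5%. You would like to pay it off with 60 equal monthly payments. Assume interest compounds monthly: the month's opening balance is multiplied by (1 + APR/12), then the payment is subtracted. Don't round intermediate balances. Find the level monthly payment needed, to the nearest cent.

Monthly rate r = 20.5%/12 = 1.70833% = 0.0170833.
Level-payment amortization: P = B₀·r / (1 − (1+r)^(−n)) = 775.00·0.0170833 / (1 − 1.01708^(−60)).
Denominator 1 − (1+r)^(−60) = 0.638084038.
P = 13.2396 / 0.638084038 ≈ 20.75.

€20.75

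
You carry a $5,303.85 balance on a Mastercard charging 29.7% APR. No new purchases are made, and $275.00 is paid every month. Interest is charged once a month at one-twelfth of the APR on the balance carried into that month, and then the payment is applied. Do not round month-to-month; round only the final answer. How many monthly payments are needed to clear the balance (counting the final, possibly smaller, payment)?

27 payments

Monthly rate r = 29.7%/12 = 2.475% = 0.02475.
Recurrence: B ← B·(1+r) − $275.00.
Month 1: interest $131.27; balance after payment $5,160.12.
Month 2: interest $127.71; balance after payment $5,012.83.
Closed form: n = −ln(1 − rB₀/P)/ln(1+r) = −ln(0.52265)/ln(1.02475) ≈ 26.539, so the balance reaches zero during payment 27.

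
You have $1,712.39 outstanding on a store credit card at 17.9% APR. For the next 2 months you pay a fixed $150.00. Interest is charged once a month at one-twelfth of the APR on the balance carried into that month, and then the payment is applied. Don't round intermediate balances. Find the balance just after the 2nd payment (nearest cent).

Monthly rate r = 17.9%/12 = 1.49167% = 0.0149167.
Each month: B ← B·(1+r) − $150.00.
Month 1: interest $25.54; balance after payment $1,587.93.
Month 2: interest $23.69; balance after payment $1,461.62.

$1,461.62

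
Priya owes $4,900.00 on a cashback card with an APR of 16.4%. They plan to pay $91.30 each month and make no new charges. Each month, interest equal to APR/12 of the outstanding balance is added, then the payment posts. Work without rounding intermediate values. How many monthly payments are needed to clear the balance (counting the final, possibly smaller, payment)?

Monthly rate r = 16.4%/12 = 1.36667% = 0.0136667.
Recurrence: B ← B·(1+r) − $91.30.
Month 1: interest $66.97; balance after payment $4,875.67.
Month 2: interest $66.63; balance after payment $4,851.00.
Closed form: n = −ln(1 − rB₀/P)/ln(1+r) = −ln(0.26652)/ln(1.01367) ≈ 97.414, so the balance reaches zero during payment 98.

98 payments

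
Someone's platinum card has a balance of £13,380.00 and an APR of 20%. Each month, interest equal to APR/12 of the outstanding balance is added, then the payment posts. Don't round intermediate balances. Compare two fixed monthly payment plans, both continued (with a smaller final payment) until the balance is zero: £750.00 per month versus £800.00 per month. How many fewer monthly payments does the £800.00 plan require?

2 fewer payments

Monthly rate r = 20%/12 = 1.66667% = 0.0166667.
At £750.00/mo: n = ⌈−ln(1 − rB₀/P)/ln(1+r)⌉ = 22 payments (last £262.64); total interest = total paid − £13,380.00 = £2,632.64.
At £800.00/mo: 20 payments (last £616.45); total interest £2,436.45.
Payments saved = 22 − 20 = 2.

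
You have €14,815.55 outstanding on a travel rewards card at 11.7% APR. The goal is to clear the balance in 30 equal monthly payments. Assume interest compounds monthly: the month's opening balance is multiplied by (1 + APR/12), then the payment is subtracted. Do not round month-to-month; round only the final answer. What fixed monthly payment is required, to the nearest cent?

Monthly rate r = 11.7%/12 = 0.975% = 0.00975.
Level-payment amortization: P = B₀·r / (1 − (1+r)^(−n)) = 14815.55·0.00975 / (1 − 1.00975^(−30)).
Denominator 1 − (1+r)^(−30) = 0.25254656.
P = 144.452 / 0.25254656 ≈ 571.98.

€571.98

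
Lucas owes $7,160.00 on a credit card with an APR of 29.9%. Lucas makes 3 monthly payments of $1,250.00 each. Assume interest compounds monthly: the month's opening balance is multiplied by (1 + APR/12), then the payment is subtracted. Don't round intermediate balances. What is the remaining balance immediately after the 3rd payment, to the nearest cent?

$3,864.44

Monthly rate r = 29.9%/12 = 2.49167% = 0.0249167.
Each month: B ← B·(1+r) − $1,250.00.
Month 1: interest $178.40; balance after payment $6,088.40.
Month 2: interest $151.70; balance after payment $4,990.11.
Month 3: interest $124.34; balance after payment $3,864.44.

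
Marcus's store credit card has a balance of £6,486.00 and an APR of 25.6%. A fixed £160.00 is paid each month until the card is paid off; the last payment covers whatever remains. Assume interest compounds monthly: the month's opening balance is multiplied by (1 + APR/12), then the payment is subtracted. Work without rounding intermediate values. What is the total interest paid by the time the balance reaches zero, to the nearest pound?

£8,681

Monthly rate r = 25.6%/12 = 2.13333% = 0.0213333.
Payoff takes n = ⌈−ln(1 − rB₀/P)/ln(1+r)⌉ = ⌈94.794⌉ = 95 payments; the last is £127.29.
Total paid = 94·£160.00 + £127.29 = £15,167.29.
Total interest = total paid − principal = £15,167.29 − £6,486.00 = £8,681.29.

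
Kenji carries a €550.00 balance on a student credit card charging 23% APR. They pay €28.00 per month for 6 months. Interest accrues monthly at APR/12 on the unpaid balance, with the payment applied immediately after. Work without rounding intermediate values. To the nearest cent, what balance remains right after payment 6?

€440.10

Monthly rate r = 23%/12 = 1.91667% = 0.0191667.
Each month: B ← B·(1+r) − €28.00.
Month 1: interest €10.54; balance after payment €532.54.
Month 2: interest €10.21; balance after payment €514.75.
Month 3: interest €9.87; balance after payment €496.61.
Month 4: interest €9.52; balance after payment €478.13.
Month 5: interest €9.16; balance after payment €459.30.
Month 6: interest €8.80; balance after payment €440.10.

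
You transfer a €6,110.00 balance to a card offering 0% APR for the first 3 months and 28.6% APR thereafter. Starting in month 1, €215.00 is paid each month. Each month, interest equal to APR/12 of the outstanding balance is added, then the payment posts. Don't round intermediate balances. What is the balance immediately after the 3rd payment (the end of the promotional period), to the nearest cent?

Promo months 1–3 at r₀ = 0%/12 = 0; months 4+ at r₁ = 28.6%/12 = 0.0238333.
After month 3 (no interest yet): B = €6,110.00 − 3·€215.00 = €5,465.00.

€5,465.00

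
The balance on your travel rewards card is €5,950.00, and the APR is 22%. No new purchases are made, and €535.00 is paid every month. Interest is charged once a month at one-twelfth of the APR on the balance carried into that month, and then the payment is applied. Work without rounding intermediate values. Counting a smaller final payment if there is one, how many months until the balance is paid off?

13 months

Monthly rate r = 22%/12 = 1.83333% = 0.0183333.
Recurrence: B ← B·(1+r) − €535.00.
Month 1: interest €109.08; balance after payment €5,524.08.
Month 2: interest €101.27; balance after payment €5,090.36.
Closed form: n = −ln(1 − rB₀/P)/ln(1+r) = −ln(0.79611)/ln(1.01833) ≈ 12.551, so the balance reaches zero during payment 13.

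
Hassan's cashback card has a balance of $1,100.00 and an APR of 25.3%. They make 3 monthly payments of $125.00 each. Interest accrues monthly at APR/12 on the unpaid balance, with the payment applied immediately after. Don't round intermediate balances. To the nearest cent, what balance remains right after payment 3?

Monthly rate r = 25.3%/12 = 2.10833% = 0.0210833.
Each month: B ← B·(1+r) − $125.00.
Month 1: interest $23.19; balance after payment $998.19.
Month 2: interest $21.05; balance after payment $894.24.
Month 3: interest $18.85; balance after payment $788.09.

$788.09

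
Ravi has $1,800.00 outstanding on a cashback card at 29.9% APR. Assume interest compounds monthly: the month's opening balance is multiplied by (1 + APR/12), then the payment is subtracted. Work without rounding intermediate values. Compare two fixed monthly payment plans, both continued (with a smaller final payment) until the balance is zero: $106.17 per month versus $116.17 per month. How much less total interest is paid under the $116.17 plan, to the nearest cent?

Monthly rate r = 29.9%/12 = 2.49167% = 0.0249167.
At $106.17/mo: n = ⌈−ln(1 − rB₀/P)/ln(1+r)⌉ = 23 payments (last $32.57); total interest = total paid − $1,800.00 = $568.31.
At $116.17/mo: 20 payments (last $95.85); total interest $503.08.
Interest saved = $568.31 − $503.08 = $65.23.

$65.23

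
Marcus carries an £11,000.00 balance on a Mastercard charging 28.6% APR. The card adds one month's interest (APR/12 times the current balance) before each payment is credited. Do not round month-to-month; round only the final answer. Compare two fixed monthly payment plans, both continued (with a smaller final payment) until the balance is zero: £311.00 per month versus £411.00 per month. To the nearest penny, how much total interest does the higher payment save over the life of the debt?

Monthly rate r = 28.6%/12 = 2.38333% = 0.0238333.
At £311.00/mo: n = ⌈−ln(1 − rB₀/P)/ln(1+r)⌉ = 79 payments (last £188.20); total interest = total paid − £11,000.00 = £13,446.20.
At £411.00/mo: 44 payments (last £52.09); total interest £6,725.09.
Interest saved = £13,446.20 − £6,725.09 = £6,721.11.

£6,721.11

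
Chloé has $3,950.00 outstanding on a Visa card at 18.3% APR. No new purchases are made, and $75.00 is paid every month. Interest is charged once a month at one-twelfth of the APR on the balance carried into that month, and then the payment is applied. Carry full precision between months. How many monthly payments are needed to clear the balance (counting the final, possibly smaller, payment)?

Monthly rate r = 18.3%/12 = 1.525% = 0.01525.
Recurrence: B ← B·(1+r) − $75.00.
Month 1: interest $60.24; balance after payment $3,935.24.
Month 2: interest $60.01; balance after payment $3,920.25.
Closed form: n = −ln(1 − rB₀/P)/ln(1+r) = −ln(0.19683)/ln(1.01525) ≈ 107.394, so the balance reaches zero during payment 108.

108 months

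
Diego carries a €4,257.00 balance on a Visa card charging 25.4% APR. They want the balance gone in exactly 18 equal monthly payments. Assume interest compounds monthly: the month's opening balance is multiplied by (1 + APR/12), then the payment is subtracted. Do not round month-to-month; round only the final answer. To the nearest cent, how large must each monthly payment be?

€286.87

Monthly rate r = 25.4%/12 = 2.11667% = 0.0211667.
Level-payment amortization: P = B₀·r / (1 − (1+r)^(−n)) = 4257.00·0.0211667 / (1 − 1.02117^(−18)).
Denominator 1 − (1+r)^(−18) = 0.314100224.
P = 90.1065 / 0.314100224 ≈ 286.87.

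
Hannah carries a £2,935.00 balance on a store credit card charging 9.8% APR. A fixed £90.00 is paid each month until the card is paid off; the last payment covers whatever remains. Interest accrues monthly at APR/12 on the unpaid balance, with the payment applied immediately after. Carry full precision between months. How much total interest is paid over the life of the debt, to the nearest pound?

£492

Monthly rate r = 9.8%/12 = 0.816667% = 0.00816667.
Payoff takes n = ⌈−ln(1 − rB₀/P)/ln(1+r)⌉ = ⌈38.076⌉ = 39 payments; the last is £6.83.
Total paid = 38·£90.00 + £6.83 = £3,426.83.
Total interest = total paid − principal = £3,426.83 − £2,935.00 = £491.83.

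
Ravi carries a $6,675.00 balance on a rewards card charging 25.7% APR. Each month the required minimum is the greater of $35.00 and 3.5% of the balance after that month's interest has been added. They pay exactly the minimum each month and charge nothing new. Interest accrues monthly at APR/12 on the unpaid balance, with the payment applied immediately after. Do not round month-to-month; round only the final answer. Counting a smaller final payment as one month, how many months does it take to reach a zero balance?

177 months

Monthly rate r = 25.7%/12 = 2.14167% = 0.0214167.
While 3.5% of the post-interest balance exceeds $35.00, each month B ← (B·(1+r))·(1 − 0.035), i.e. B shrinks by the factor (1+r)·0.965 = 0.98567.
This holds for months 1–133. Entering month 134 the balance is $978.53; 3.5% of the post-interest balance is now below $35.00, so the flat $35.00 minimum applies from here.
From month 134 a fixed $35.00 at rate r clears $978.53 in 44 more payments. Total: 133 + 44 = 177 months.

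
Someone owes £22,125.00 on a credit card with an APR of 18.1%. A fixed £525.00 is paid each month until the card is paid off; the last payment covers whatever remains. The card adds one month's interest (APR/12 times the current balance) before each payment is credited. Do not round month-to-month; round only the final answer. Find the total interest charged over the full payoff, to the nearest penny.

£13,282.97

Monthly rate r = 18.1%/12 = 1.50833% = 0.0150833.
Payoff takes n = ⌈−ln(1 − rB₀/P)/ln(1+r)⌉ = ⌈67.442⌉ = 68 payments; the last is £232.97.
Total paid = 67·£525.00 + £232.97 = £35,407.97.
Total interest = total paid − principal = £35,407.97 − £22,125.00 = £13,282.97.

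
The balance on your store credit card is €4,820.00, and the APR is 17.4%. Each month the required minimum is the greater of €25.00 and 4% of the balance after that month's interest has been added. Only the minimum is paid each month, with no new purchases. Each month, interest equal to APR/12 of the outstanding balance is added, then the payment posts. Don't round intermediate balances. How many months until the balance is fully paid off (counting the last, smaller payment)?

Monthly rate r = 17.4%/12 = 1.45% = 0.0145.
While 4% of the post-interest balance exceeds €25.00, each month B ← (B·(1+r))·(1 − 0.04), i.e. B shrinks by the factor (1+r)·0.96 = 0.97392.
This holds for months 1–78. Entering month 79 the balance is €613.57; 4% of the post-interest balance is now below €25.00, so the flat €25.00 minimum applies from here.
From month 79 a fixed €25.00 at rate r clears €613.57 in 31 more payments. Total: 78 + 31 = 109 months.

109 months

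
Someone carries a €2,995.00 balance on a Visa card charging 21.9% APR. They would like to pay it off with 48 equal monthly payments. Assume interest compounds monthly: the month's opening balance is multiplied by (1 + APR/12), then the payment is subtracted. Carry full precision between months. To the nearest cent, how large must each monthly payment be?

€94.20

Monthly rate r = 21.9%/12 = 1.825% = 0.01825.
Level-payment amortization: P = B₀·r / (1 − (1+r)^(−n)) = 2995.00·0.01825 / (1 − 1.01825^(−48)).
Denominator 1 − (1+r)^(−48) = 0.580252711.
P = 54.6587 / 0.580252711 ≈ 94.20.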